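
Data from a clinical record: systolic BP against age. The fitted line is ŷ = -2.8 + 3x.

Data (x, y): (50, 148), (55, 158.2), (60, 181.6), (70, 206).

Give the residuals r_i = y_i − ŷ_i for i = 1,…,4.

0.8, -4, 4.4, -1.2

x=50: ŷ = -2.8 + 3·50 = 147.2; r = 148 − 147.2 = 0.8
x=55: ŷ = -2.8 + 3·55 = 162.2; r = 158.2 − 162.2 = -4
x=60: ŷ = -2.8 + 3·60 = 177.2; r = 181.6 − 177.2 = 4.4
x=70: ŷ = -2.8 + 3·70 = 207.2; r = 206 − 207.2 = -1.2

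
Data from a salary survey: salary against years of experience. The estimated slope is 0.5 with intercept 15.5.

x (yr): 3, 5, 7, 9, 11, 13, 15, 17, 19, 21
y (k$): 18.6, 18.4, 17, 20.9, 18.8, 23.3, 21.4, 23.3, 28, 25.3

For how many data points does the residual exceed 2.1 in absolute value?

x=3: ŷ = 15.5 + 0.5·3 = 17; r = 18.6 − 17 = 1.6
x=5: ŷ = 15.5 + 0.5·5 = 18; r = 18.4 − 18 = 0.4
x=7: ŷ = 15.5 + 0.5·7 = 19; r = 17 − 19 = -2
x=9: ŷ = 15.5 + 0.5·9 = 20; r = 20.9 − 20 = 0.9
x=11: ŷ = 15.5 + 0.5·11 = 21; r = 18.8 − 21 = -2.2
x=13: ŷ = 15.5 + 0.5·13 = 22; r = 23.3 − 22 = 1.3
x=15: ŷ = 15.5 + 0.5·15 = 23; r = 21.4 − 23 = -1.6
x=17: ŷ = 15.5 + 0.5·17 = 24; r = 23.3 − 24 = -0.7
x=19: ŷ = 15.5 + 0.5·19 = 25; r = 28 − 25 = 3
x=21: ŷ = 15.5 + 0.5·21 = 26; r = 25.3 − 26 = -0.7
|r| > 2.1: x=11 (|r|=2.2), x=19 (|r|=3) → 2

2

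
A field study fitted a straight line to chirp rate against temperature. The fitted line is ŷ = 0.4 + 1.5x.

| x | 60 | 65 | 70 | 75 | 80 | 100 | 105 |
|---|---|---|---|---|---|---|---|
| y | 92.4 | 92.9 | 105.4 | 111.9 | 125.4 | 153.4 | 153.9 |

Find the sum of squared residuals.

x=60: ŷ = 0.4 + 1.5·60 = 90.4; r = 92.4 − 90.4 = 2
x=65: ŷ = 0.4 + 1.5·65 = 97.9; r = 92.9 − 97.9 = -5
x=70: ŷ = 0.4 + 1.5·70 = 105.4; r = 105.4 − 105.4 = 0
x=75: ŷ = 0.4 + 1.5·75 = 112.9; r = 111.9 − 112.9 = -1
x=80: ŷ = 0.4 + 1.5·80 = 120.4; r = 125.4 − 120.4 = 5
x=100: ŷ = 0.4 + 1.5·100 = 150.4; r = 153.4 − 150.4 = 3
x=105: ŷ = 0.4 + 1.5·105 = 157.9; r = 153.9 − 157.9 = -4
SSE = 4 + 25 + 0 + 1 + 25 + 9 + 16 = 80

SSE = 80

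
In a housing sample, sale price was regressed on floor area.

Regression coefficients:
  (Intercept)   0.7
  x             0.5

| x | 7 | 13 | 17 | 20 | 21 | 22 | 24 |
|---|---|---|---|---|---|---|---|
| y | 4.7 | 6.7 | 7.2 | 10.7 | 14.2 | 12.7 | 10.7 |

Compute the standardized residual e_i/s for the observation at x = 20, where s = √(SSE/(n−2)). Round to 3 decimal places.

x=7: ŷ = 0.7 + 0.5·7 = 4.2; e = 4.7 − 4.2 = 0.5
x=13: ŷ = 0.7 + 0.5·13 = 7.2; e = 6.7 − 7.2 = -0.5
x=17: ŷ = 0.7 + 0.5·17 = 9.2; e = 7.2 − 9.2 = -2
x=20: ŷ = 0.7 + 0.5·20 = 10.7; e = 10.7 − 10.7 = 0
x=21: ŷ = 0.7 + 0.5·21 = 11.2; e = 14.2 − 11.2 = 3
x=22: ŷ = 0.7 + 0.5·22 = 11.7; e = 12.7 − 11.7 = 1
x=24: ŷ = 0.7 + 0.5·24 = 12.7; e = 10.7 − 12.7 = -2
SSE = 0.25 + 0.25 + 4 + 0 + 9 + 1 + 4 = 18.5
s = √(18.5/5) = 1.92354
e/s = 0 / 1.92354 = 0.000

0.000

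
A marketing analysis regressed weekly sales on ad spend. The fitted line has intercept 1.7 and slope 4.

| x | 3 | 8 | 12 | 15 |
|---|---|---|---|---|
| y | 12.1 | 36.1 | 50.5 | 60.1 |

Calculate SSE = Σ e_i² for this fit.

x=3: ŷ = 1.7 + 4·3 = 13.7; e = 12.1 − 13.7 = -1.6
x=8: ŷ = 1.7 + 4·8 = 33.7; e = 36.1 − 33.7 = 2.4
x=12: ŷ = 1.7 + 4·12 = 49.7; e = 50.5 − 49.7 = 0.8
x=15: ŷ = 1.7 + 4·15 = 61.7; e = 60.1 − 61.7 = -1.6
SSE = 2.56 + 5.76 + 0.64 + 2.56 = 11.52

SSE = 11.52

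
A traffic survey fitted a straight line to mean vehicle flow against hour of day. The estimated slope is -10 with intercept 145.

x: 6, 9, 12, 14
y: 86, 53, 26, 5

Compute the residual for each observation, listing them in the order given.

1, -2, 1, 0

x=6: ŷ = 145 − 10·6 = 85; r = 86 − 85 = 1
x=9: ŷ = 145 − 10·9 = 55; r = 53 − 55 = -2
x=12: ŷ = 145 − 10·12 = 25; r = 26 − 25 = 1
x=14: ŷ = 145 − 10·14 = 5; r = 5 − 5 = 0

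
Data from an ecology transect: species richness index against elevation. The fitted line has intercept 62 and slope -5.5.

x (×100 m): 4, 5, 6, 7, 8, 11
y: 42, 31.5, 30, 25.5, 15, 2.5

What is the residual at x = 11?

ŷ = 62 − 5.5·11 = 1.5
e = 2.5 − 1.5 = 1

e = 1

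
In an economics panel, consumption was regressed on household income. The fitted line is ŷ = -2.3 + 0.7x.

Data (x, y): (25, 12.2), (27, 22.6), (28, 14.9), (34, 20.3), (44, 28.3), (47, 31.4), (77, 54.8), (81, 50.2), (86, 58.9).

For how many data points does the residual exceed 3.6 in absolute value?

2

x=25: ŷ = -2.3 + 0.7·25 = 15.2; e = 12.2 − 15.2 = -3
x=27: ŷ = -2.3 + 0.7·27 = 16.6; e = 22.6 − 16.6 = 6
x=28: ŷ = -2.3 + 0.7·28 = 17.3; e = 14.9 − 17.3 = -2.4
x=34: ŷ = -2.3 + 0.7·34 = 21.5; e = 20.3 − 21.5 = -1.2
x=44: ŷ = -2.3 + 0.7·44 = 28.5; e = 28.3 − 28.5 = -0.2
x=47: ŷ = -2.3 + 0.7·47 = 30.6; e = 31.4 − 30.6 = 0.8
x=77: ŷ = -2.3 + 0.7·77 = 51.6; e = 54.8 − 51.6 = 3.2
x=81: ŷ = -2.3 + 0.7·81 = 54.4; e = 50.2 − 54.4 = -4.2
x=86: ŷ = -2.3 + 0.7·86 = 57.9; e = 58.9 − 57.9 = 1
|e| > 3.6: x=27 (|e|=6), x=81 (|e|=4.2) → 2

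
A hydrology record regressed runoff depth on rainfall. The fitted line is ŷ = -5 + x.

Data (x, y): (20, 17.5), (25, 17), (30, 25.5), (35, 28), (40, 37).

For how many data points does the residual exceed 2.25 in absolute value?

x=20: ŷ = -5 + 20 = 15; e = 17.5 − 15 = 2.5
x=25: ŷ = -5 + 25 = 20; e = 17 − 20 = -3
x=30: ŷ = -5 + 30 = 25; e = 25.5 − 25 = 0.5
x=35: ŷ = -5 + 35 = 30; e = 28 − 30 = -2
x=40: ŷ = -5 + 40 = 35; e = 37 − 35 = 2
|e| > 2.25: x=20 (|e|=2.5), x=25 (|e|=3) → 2

2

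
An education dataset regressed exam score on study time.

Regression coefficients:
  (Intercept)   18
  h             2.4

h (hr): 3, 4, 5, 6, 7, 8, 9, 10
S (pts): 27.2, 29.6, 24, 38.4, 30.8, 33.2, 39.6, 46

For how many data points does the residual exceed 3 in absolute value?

5

h=3: ŷ = 18 + 2.4·3 = 25.2; e = 27.2 − 25.2 = 2
h=4: ŷ = 18 + 2.4·4 = 27.6; e = 29.6 − 27.6 = 2
h=5: ŷ = 18 + 2.4·5 = 30; e = 24 − 30 = -6
h=6: ŷ = 18 + 2.4·6 = 32.4; e = 38.4 − 32.4 = 6
h=7: ŷ = 18 + 2.4·7 = 34.8; e = 30.8 − 34.8 = -4
h=8: ŷ = 18 + 2.4·8 = 37.2; e = 33.2 − 37.2 = -4
h=9: ŷ = 18 + 2.4·9 = 39.6; e = 39.6 − 39.6 = 0
h=10: ŷ = 18 + 2.4·10 = 42; e = 46 − 42 = 4
|e| > 3: h=5 (|e|=6), h=6 (|e|=6), h=7 (|e|=4), h=8 (|e|=4), h=10 (|e|=4) → 5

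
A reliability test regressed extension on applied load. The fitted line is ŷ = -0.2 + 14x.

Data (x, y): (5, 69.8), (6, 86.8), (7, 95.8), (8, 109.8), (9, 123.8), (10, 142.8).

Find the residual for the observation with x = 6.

r = 3

ŷ = -0.2 + 14·6 = 83.8
r = 86.8 − 83.8 = 3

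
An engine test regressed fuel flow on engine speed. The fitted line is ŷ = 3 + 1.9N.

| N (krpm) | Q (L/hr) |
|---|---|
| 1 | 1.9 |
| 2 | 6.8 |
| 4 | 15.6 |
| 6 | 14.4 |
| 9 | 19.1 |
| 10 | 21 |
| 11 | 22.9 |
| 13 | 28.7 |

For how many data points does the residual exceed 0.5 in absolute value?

N=1: ŷ = 3 + 1.9·1 = 4.9; e = 1.9 − 4.9 = -3
N=2: ŷ = 3 + 1.9·2 = 6.8; e = 6.8 − 6.8 = 0
N=4: ŷ = 3 + 1.9·4 = 10.6; e = 15.6 − 10.6 = 5
N=6: ŷ = 3 + 1.9·6 = 14.4; e = 14.4 − 14.4 = 0
N=9: ŷ = 3 + 1.9·9 = 20.1; e = 19.1 − 20.1 = -1
N=10: ŷ = 3 + 1.9·10 = 22; e = 21 − 22 = -1
N=11: ŷ = 3 + 1.9·11 = 23.9; e = 22.9 − 23.9 = -1
N=13: ŷ = 3 + 1.9·13 = 27.7; e = 28.7 − 27.7 = 1
|e| > 0.5: N=1 (|e|=3), N=4 (|e|=5), N=9 (|e|=1), N=10 (|e|=1), N=11 (|e|=1), N=13 (|e|=1) → 6

6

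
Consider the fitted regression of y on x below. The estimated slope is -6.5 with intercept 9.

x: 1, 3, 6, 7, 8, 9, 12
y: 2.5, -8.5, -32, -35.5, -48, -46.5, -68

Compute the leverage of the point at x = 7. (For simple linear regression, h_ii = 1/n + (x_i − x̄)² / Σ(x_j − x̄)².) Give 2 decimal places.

x̄ = (1 + 3 + 6 + 7 + 8 + 9 + 12)/7 = 6.57143
Σ(x − x̄)² = 31.0408 + 12.7551 + 0.326531 + 0.183673 + 2.04082 + 5.89796 + 29.4694 = 81.7143
h = 1/7 + (0.428571)²/81.7143 = 0.142857 + 0.00224775 = 0.15

h = 0.15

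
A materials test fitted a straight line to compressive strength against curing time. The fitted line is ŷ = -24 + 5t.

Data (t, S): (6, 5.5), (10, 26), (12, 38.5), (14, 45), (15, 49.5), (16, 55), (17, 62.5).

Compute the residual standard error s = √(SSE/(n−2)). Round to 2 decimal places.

t=6: ŷ = -24 + 5·6 = 6; e = 5.5 − 6 = -0.5
t=10: ŷ = -24 + 5·10 = 26; e = 26 − 26 = 0
t=12: ŷ = -24 + 5·12 = 36; e = 38.5 − 36 = 2.5
t=14: ŷ = -24 + 5·14 = 46; e = 45 − 46 = -1
t=15: ŷ = -24 + 5·15 = 51; e = 49.5 − 51 = -1.5
t=16: ŷ = -24 + 5·16 = 56; e = 55 − 56 = -1
t=17: ŷ = -24 + 5·17 = 61; e = 62.5 − 61 = 1.5
SSE = 0.25 + 0 + 6.25 + 1 + 2.25 + 1 + 2.25 = 13
s = √(13/5) = √2.6 ≈ 1.61

s = 1.61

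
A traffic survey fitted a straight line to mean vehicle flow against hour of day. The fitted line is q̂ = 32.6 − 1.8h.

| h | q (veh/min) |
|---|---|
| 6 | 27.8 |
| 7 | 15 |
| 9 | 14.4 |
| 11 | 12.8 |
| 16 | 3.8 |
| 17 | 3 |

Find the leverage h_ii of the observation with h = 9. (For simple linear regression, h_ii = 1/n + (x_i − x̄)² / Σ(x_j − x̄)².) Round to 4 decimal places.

h̄ = (6 + 7 + 9 + 11 + 16 + 17)/6 = 11
Σ(h − h̄)² = 25 + 16 + 4 + 0 + 25 + 36 = 106
h = 1/6 + (-2)²/106 = 0.166667 + 0.0377358 = 0.2044

h = 0.2044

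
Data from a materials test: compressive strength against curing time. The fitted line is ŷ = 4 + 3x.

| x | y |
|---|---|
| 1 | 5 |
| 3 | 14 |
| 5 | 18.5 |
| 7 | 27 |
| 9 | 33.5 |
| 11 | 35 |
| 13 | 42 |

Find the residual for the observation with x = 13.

ŷ = 4 + 3·13 = 43
r = 42 − 43 = -1

r = -1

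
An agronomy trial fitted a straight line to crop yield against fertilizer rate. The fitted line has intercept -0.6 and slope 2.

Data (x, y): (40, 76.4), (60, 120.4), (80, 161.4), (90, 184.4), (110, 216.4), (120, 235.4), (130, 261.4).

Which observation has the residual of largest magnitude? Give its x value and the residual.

x=40: ŷ = -0.6 + 2·40 = 79.4; r = 76.4 − 79.4 = -3
x=60: ŷ = -0.6 + 2·60 = 119.4; r = 120.4 − 119.4 = 1
x=80: ŷ = -0.6 + 2·80 = 159.4; r = 161.4 − 159.4 = 2
x=90: ŷ = -0.6 + 2·90 = 179.4; r = 184.4 − 179.4 = 5
x=110: ŷ = -0.6 + 2·110 = 219.4; r = 216.4 − 219.4 = -3
x=120: ŷ = -0.6 + 2·120 = 239.4; r = 235.4 − 239.4 = -4
x=130: ŷ = -0.6 + 2·130 = 259.4; r = 261.4 − 259.4 = 2
Largest |r| is 5 at x = 90, residual 5.

x = 90, r = 5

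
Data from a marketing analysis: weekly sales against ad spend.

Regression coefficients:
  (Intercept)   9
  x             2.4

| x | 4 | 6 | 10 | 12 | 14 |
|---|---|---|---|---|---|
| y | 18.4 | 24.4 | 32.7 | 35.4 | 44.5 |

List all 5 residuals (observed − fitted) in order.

x=4: ŷ = 9 + 2.4·4 = 18.6; r = 18.4 − 18.6 = -0.2
x=6: ŷ = 9 + 2.4·6 = 23.4; r = 24.4 − 23.4 = 1
x=10: ŷ = 9 + 2.4·10 = 33; r = 32.7 − 33 = -0.3
x=12: ŷ = 9 + 2.4·12 = 37.8; r = 35.4 − 37.8 = -2.4
x=14: ŷ = 9 + 2.4·14 = 42.6; r = 44.5 − 42.6 = 1.9

-0.2, 1, -0.3, -2.4, 1.9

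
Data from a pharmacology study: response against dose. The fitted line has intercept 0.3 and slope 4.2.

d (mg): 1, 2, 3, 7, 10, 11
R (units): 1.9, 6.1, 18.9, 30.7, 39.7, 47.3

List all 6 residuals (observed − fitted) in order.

-2.6, -2.6, 6, 1, -2.6, 0.8

d=1: R̂ = 0.3 + 4.2·1 = 4.5; e = 1.9 − 4.5 = -2.6
d=2: R̂ = 0.3 + 4.2·2 = 8.7; e = 6.1 − 8.7 = -2.6
d=3: R̂ = 0.3 + 4.2·3 = 12.9; e = 18.9 − 12.9 = 6
d=7: R̂ = 0.3 + 4.2·7 = 29.7; e = 30.7 − 29.7 = 1
d=10: R̂ = 0.3 + 4.2·10 = 42.3; e = 39.7 − 42.3 = -2.6
d=11: R̂ = 0.3 + 4.2·11 = 46.5; e = 47.3 − 46.5 = 0.8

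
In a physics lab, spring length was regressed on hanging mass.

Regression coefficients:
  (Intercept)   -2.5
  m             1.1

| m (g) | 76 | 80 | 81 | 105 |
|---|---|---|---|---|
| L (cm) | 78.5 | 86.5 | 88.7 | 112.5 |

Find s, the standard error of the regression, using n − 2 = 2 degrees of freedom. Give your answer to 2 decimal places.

s = 2.49

m=76: ŷ = -2.5 + 1.1·76 = 81.1; e = 78.5 − 81.1 = -2.6
m=80: ŷ = -2.5 + 1.1·80 = 85.5; e = 86.5 − 85.5 = 1
m=81: ŷ = -2.5 + 1.1·81 = 86.6; e = 88.7 − 86.6 = 2.1
m=105: ŷ = -2.5 + 1.1·105 = 113; e = 112.5 − 113 = -0.5
SSE = 6.76 + 1 + 4.41 + 0.25 = 12.42
s = √(12.42/2) = √6.21 ≈ 2.49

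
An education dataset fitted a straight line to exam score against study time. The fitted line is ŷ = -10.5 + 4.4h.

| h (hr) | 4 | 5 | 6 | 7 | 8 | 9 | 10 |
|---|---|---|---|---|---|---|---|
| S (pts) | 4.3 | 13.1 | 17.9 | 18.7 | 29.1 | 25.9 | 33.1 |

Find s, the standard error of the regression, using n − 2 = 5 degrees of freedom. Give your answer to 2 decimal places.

h=4: ŷ = -10.5 + 4.4·4 = 7.1; e = 4.3 − 7.1 = -2.8
h=5: ŷ = -10.5 + 4.4·5 = 11.5; e = 13.1 − 11.5 = 1.6
h=6: ŷ = -10.5 + 4.4·6 = 15.9; e = 17.9 − 15.9 = 2
h=7: ŷ = -10.5 + 4.4·7 = 20.3; e = 18.7 − 20.3 = -1.6
h=8: ŷ = -10.5 + 4.4·8 = 24.7; e = 29.1 − 24.7 = 4.4
h=9: ŷ = -10.5 + 4.4·9 = 29.1; e = 25.9 − 29.1 = -3.2
h=10: ŷ = -10.5 + 4.4·10 = 33.5; e = 33.1 − 33.5 = -0.4
SSE = 7.84 + 2.56 + 4 + 2.56 + 19.36 + 10.24 + 0.16 = 46.72
s = √(46.72/5) = √9.344 ≈ 3.06

s = 3.06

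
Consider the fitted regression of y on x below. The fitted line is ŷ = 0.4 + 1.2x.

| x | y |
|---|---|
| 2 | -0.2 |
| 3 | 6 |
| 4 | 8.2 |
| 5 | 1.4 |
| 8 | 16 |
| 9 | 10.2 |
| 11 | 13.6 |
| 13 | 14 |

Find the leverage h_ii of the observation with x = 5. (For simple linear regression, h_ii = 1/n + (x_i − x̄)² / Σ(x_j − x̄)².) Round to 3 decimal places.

h = 0.157

x̄ = (2 + 3 + 4 + 5 + 8 + 9 + 11 + 13)/8 = 6.875
Σ(x − x̄)² = 23.7656 + 15.0156 + 8.26562 + 3.51562 + 1.26562 + 4.51562 + 17.0156 + 37.5156 = 110.875
h = 1/8 + (-1.875)²/110.875 = 0.125 + 0.031708 = 0.157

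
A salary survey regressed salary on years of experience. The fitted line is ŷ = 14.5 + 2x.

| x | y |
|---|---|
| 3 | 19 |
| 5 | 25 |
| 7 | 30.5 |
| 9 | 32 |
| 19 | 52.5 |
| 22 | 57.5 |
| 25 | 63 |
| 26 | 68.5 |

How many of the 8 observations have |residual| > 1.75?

2

x=3: ŷ = 14.5 + 2·3 = 20.5; r = 19 − 20.5 = -1.5
x=5: ŷ = 14.5 + 2·5 = 24.5; r = 25 − 24.5 = 0.5
x=7: ŷ = 14.5 + 2·7 = 28.5; r = 30.5 − 28.5 = 2
x=9: ŷ = 14.5 + 2·9 = 32.5; r = 32 − 32.5 = -0.5
x=19: ŷ = 14.5 + 2·19 = 52.5; r = 52.5 − 52.5 = 0
x=22: ŷ = 14.5 + 2·22 = 58.5; r = 57.5 − 58.5 = -1
x=25: ŷ = 14.5 + 2·25 = 64.5; r = 63 − 64.5 = -1.5
x=26: ŷ = 14.5 + 2·26 = 66.5; r = 68.5 − 66.5 = 2
|r| > 1.75: x=7 (|r|=2), x=26 (|r|=2) → 2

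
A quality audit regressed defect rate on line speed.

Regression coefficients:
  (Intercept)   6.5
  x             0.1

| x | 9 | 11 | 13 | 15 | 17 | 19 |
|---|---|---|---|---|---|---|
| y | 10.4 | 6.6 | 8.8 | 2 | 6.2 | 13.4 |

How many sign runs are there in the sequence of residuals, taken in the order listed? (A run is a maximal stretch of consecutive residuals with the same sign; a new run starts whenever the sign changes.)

x=9: ŷ = 6.5 + 0.1·9 = 7.4; e = 10.4 − 7.4 = 3
x=11: ŷ = 6.5 + 0.1·11 = 7.6; e = 6.6 − 7.6 = -1
x=13: ŷ = 6.5 + 0.1·13 = 7.8; e = 8.8 − 7.8 = 1
x=15: ŷ = 6.5 + 0.1·15 = 8; e = 2 − 8 = -6
x=17: ŷ = 6.5 + 0.1·17 = 8.2; e = 6.2 − 8.2 = -2
x=19: ŷ = 6.5 + 0.1·19 = 8.4; e = 13.4 − 8.4 = 5
Signs: + − + − − +
Runs: +×1, −×1, +×1, −×2, +×1 → 5

5 runs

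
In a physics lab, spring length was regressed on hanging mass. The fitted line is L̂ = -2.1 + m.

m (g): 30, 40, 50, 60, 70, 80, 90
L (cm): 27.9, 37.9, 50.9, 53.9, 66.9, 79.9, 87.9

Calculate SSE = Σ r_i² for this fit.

m=30: L̂ = -2.1 + 30 = 27.9; r = 27.9 − 27.9 = 0
m=40: L̂ = -2.1 + 40 = 37.9; r = 37.9 − 37.9 = 0
m=50: L̂ = -2.1 + 50 = 47.9; r = 50.9 − 47.9 = 3
m=60: L̂ = -2.1 + 60 = 57.9; r = 53.9 − 57.9 = -4
m=70: L̂ = -2.1 + 70 = 67.9; r = 66.9 − 67.9 = -1
m=80: L̂ = -2.1 + 80 = 77.9; r = 79.9 − 77.9 = 2
m=90: L̂ = -2.1 + 90 = 87.9; r = 87.9 − 87.9 = 0
SSE = 0 + 0 + 9 + 16 + 1 + 4 + 0 = 30

SSE = 30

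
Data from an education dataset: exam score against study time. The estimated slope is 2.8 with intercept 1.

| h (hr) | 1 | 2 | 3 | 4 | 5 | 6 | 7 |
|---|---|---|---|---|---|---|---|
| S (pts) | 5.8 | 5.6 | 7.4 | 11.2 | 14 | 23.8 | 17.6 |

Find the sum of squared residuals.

SSE = 56

h=1: Ŝ = 1 + 2.8·1 = 3.8; e = 5.8 − 3.8 = 2
h=2: Ŝ = 1 + 2.8·2 = 6.6; e = 5.6 − 6.6 = -1
h=3: Ŝ = 1 + 2.8·3 = 9.4; e = 7.4 − 9.4 = -2
h=4: Ŝ = 1 + 2.8·4 = 12.2; e = 11.2 − 12.2 = -1
h=5: Ŝ = 1 + 2.8·5 = 15; e = 14 − 15 = -1
h=6: Ŝ = 1 + 2.8·6 = 17.8; e = 23.8 − 17.8 = 6
h=7: Ŝ = 1 + 2.8·7 = 20.6; e = 17.6 − 20.6 = -3
SSE = 4 + 1 + 4 + 1 + 1 + 36 + 9 = 56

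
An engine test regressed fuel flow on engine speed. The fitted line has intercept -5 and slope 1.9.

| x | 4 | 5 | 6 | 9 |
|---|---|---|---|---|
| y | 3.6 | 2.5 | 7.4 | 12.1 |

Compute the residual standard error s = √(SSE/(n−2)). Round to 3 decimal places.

x=4: ŷ = -5 + 1.9·4 = 2.6; r = 3.6 − 2.6 = 1
x=5: ŷ = -5 + 1.9·5 = 4.5; r = 2.5 − 4.5 = -2
x=6: ŷ = -5 + 1.9·6 = 6.4; r = 7.4 − 6.4 = 1
x=9: ŷ = -5 + 1.9·9 = 12.1; r = 12.1 − 12.1 = 0
SSE = 1 + 4 + 1 + 0 = 6
s = √(6/2) = √3 ≈ 1.732

s = 1.732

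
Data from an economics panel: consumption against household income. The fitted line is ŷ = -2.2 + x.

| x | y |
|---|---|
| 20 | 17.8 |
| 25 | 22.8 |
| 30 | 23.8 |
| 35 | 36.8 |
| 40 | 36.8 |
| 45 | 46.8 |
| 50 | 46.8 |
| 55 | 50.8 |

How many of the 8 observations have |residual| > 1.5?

4

x=20: ŷ = -2.2 + 20 = 17.8; r = 17.8 − 17.8 = 0
x=25: ŷ = -2.2 + 25 = 22.8; r = 22.8 − 22.8 = 0
x=30: ŷ = -2.2 + 30 = 27.8; r = 23.8 − 27.8 = -4
x=35: ŷ = -2.2 + 35 = 32.8; r = 36.8 − 32.8 = 4
x=40: ŷ = -2.2 + 40 = 37.8; r = 36.8 − 37.8 = -1
x=45: ŷ = -2.2 + 45 = 42.8; r = 46.8 − 42.8 = 4
x=50: ŷ = -2.2 + 50 = 47.8; r = 46.8 − 47.8 = -1
x=55: ŷ = -2.2 + 55 = 52.8; r = 50.8 − 52.8 = -2
|r| > 1.5: x=30 (|r|=4), x=35 (|r|=4), x=45 (|r|=4), x=55 (|r|=2) → 4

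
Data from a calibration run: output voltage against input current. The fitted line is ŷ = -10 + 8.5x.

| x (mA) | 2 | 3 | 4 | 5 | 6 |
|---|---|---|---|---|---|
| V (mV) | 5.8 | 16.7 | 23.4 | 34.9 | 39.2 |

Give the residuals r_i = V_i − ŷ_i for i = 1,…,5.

-1.2, 1.2, -0.6, 2.4, -1.8

x=2: ŷ = -10 + 8.5·2 = 7; r = 5.8 − 7 = -1.2
x=3: ŷ = -10 + 8.5·3 = 15.5; r = 16.7 − 15.5 = 1.2
x=4: ŷ = -10 + 8.5·4 = 24; r = 23.4 − 24 = -0.6
x=5: ŷ = -10 + 8.5·5 = 32.5; r = 34.9 − 32.5 = 2.4
x=6: ŷ = -10 + 8.5·6 = 41; r = 39.2 − 41 = -1.8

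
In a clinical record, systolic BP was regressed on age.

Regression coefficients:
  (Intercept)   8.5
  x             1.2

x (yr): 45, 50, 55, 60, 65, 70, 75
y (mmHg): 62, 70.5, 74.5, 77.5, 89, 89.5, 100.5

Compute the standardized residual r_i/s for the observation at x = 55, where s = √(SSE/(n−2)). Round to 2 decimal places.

x=45: ŷ = 8.5 + 1.2·45 = 62.5; r = 62 − 62.5 = -0.5
x=50: ŷ = 8.5 + 1.2·50 = 68.5; r = 70.5 − 68.5 = 2
x=55: ŷ = 8.5 + 1.2·55 = 74.5; r = 74.5 − 74.5 = 0
x=60: ŷ = 8.5 + 1.2·60 = 80.5; r = 77.5 − 80.5 = -3
x=65: ŷ = 8.5 + 1.2·65 = 86.5; r = 89 − 86.5 = 2.5
x=70: ŷ = 8.5 + 1.2·70 = 92.5; r = 89.5 − 92.5 = -3
x=75: ŷ = 8.5 + 1.2·75 = 98.5; r = 100.5 − 98.5 = 2
SSE = 0.25 + 4 + 0 + 9 + 6.25 + 9 + 4 = 32.5
s = √(32.5/5) = 2.54951
r/s = 0 / 2.54951 = 0.00

0.00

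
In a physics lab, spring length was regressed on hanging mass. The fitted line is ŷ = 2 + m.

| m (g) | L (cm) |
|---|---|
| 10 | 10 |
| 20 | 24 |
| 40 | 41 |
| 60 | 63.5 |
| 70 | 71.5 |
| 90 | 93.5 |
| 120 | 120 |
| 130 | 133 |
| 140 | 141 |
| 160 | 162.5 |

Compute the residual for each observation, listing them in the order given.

-2, 2, -1, 1.5, -0.5, 1.5, -2, 1, -1, 0.5

m=10: ŷ = 2 + 10 = 12; r = 10 − 12 = -2
m=20: ŷ = 2 + 20 = 22; r = 24 − 22 = 2
m=40: ŷ = 2 + 40 = 42; r = 41 − 42 = -1
m=60: ŷ = 2 + 60 = 62; r = 63.5 − 62 = 1.5
m=70: ŷ = 2 + 70 = 72; r = 71.5 − 72 = -0.5
m=90: ŷ = 2 + 90 = 92; r = 93.5 − 92 = 1.5
m=120: ŷ = 2 + 120 = 122; r = 120 − 122 = -2
m=130: ŷ = 2 + 130 = 132; r = 133 − 132 = 1
m=140: ŷ = 2 + 140 = 142; r = 141 − 142 = -1
m=160: ŷ = 2 + 160 = 162; r = 162.5 − 162 = 0.5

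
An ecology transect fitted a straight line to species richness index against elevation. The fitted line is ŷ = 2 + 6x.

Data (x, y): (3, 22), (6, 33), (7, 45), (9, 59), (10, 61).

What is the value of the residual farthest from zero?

e = -5

x=3: ŷ = 2 + 6·3 = 20; e = 22 − 20 = 2
x=6: ŷ = 2 + 6·6 = 38; e = 33 − 38 = -5
x=7: ŷ = 2 + 6·7 = 44; e = 45 − 44 = 1
x=9: ŷ = 2 + 6·9 = 56; e = 59 − 56 = 3
x=10: ŷ = 2 + 6·10 = 62; e = 61 − 62 = -1
Largest |e| is 5 at x = 6, residual -5.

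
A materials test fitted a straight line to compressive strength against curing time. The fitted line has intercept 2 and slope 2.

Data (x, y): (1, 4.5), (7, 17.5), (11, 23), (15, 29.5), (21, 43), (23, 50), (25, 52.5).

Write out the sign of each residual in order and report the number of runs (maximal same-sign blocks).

x=1: ŷ = 2 + 2·1 = 4; r = 4.5 − 4 = 0.5
x=7: ŷ = 2 + 2·7 = 16; r = 17.5 − 16 = 1.5
x=11: ŷ = 2 + 2·11 = 24; r = 23 − 24 = -1
x=15: ŷ = 2 + 2·15 = 32; r = 29.5 − 32 = -2.5
x=21: ŷ = 2 + 2·21 = 44; r = 43 − 44 = -1
x=23: ŷ = 2 + 2·23 = 48; r = 50 − 48 = 2
x=25: ŷ = 2 + 2·25 = 52; r = 52.5 − 52 = 0.5
Signs: + + − − − + +
Runs: +×2, −×3, +×2 → 3

3 runs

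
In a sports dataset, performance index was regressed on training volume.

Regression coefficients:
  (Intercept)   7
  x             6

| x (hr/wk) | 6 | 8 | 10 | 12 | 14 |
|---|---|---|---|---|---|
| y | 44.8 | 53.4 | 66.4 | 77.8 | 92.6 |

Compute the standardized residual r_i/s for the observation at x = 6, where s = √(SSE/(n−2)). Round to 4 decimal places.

0.9781

x=6: ŷ = 7 + 6·6 = 43; r = 44.8 − 43 = 1.8
x=8: ŷ = 7 + 6·8 = 55; r = 53.4 − 55 = -1.6
x=10: ŷ = 7 + 6·10 = 67; r = 66.4 − 67 = -0.6
x=12: ŷ = 7 + 6·12 = 79; r = 77.8 − 79 = -1.2
x=14: ŷ = 7 + 6·14 = 91; r = 92.6 − 91 = 1.6
SSE = 3.24 + 2.56 + 0.36 + 1.44 + 2.56 = 10.16
s = √(10.16/3) = 1.84029
r/s = 1.8 / 1.84029 = 0.9781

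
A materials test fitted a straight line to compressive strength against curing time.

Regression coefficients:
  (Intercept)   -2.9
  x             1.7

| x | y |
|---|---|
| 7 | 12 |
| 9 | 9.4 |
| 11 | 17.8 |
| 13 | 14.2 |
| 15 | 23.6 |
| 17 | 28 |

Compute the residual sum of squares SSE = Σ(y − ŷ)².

SSE = 52

x=7: ŷ = -2.9 + 1.7·7 = 9; e = 12 − 9 = 3
x=9: ŷ = -2.9 + 1.7·9 = 12.4; e = 9.4 − 12.4 = -3
x=11: ŷ = -2.9 + 1.7·11 = 15.8; e = 17.8 − 15.8 = 2
x=13: ŷ = -2.9 + 1.7·13 = 19.2; e = 14.2 − 19.2 = -5
x=15: ŷ = -2.9 + 1.7·15 = 22.6; e = 23.6 − 22.6 = 1
x=17: ŷ = -2.9 + 1.7·17 = 26; e = 28 − 26 = 2
SSE = 9 + 9 + 4 + 25 + 1 + 4 = 52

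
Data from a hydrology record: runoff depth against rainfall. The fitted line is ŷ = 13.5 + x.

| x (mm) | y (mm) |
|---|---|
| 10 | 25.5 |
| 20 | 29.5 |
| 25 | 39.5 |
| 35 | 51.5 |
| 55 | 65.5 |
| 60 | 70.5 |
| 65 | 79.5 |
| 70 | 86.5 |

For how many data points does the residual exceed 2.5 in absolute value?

5

x=10: ŷ = 13.5 + 10 = 23.5; r = 25.5 − 23.5 = 2
x=20: ŷ = 13.5 + 20 = 33.5; r = 29.5 − 33.5 = -4
x=25: ŷ = 13.5 + 25 = 38.5; r = 39.5 − 38.5 = 1
x=35: ŷ = 13.5 + 35 = 48.5; r = 51.5 − 48.5 = 3
x=55: ŷ = 13.5 + 55 = 68.5; r = 65.5 − 68.5 = -3
x=60: ŷ = 13.5 + 60 = 73.5; r = 70.5 − 73.5 = -3
x=65: ŷ = 13.5 + 65 = 78.5; r = 79.5 − 78.5 = 1
x=70: ŷ = 13.5 + 70 = 83.5; r = 86.5 − 83.5 = 3
|r| > 2.5: x=20 (|r|=4), x=35 (|r|=3), x=55 (|r|=3), x=60 (|r|=3), x=70 (|r|=3) → 5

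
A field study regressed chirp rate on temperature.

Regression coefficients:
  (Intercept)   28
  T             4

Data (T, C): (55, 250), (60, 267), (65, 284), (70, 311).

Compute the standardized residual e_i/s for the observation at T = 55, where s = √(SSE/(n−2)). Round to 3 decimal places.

0.516

T=55: ŷ = 28 + 4·55 = 248; e = 250 − 248 = 2
T=60: ŷ = 28 + 4·60 = 268; e = 267 − 268 = -1
T=65: ŷ = 28 + 4·65 = 288; e = 284 − 288 = -4
T=70: ŷ = 28 + 4·70 = 308; e = 311 − 308 = 3
SSE = 4 + 1 + 16 + 9 = 30
s = √(30/2) = 3.87298
e/s = 2 / 3.87298 = 0.516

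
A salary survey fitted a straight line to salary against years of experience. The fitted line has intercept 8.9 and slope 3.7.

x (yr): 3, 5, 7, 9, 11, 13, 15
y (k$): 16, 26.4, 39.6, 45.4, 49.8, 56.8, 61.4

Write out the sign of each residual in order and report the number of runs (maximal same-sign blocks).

x=3: ŷ = 8.9 + 3.7·3 = 20; r = 16 − 20 = -4
x=5: ŷ = 8.9 + 3.7·5 = 27.4; r = 26.4 − 27.4 = -1
x=7: ŷ = 8.9 + 3.7·7 = 34.8; r = 39.6 − 34.8 = 4.8
x=9: ŷ = 8.9 + 3.7·9 = 42.2; r = 45.4 − 42.2 = 3.2
x=11: ŷ = 8.9 + 3.7·11 = 49.6; r = 49.8 − 49.6 = 0.2
x=13: ŷ = 8.9 + 3.7·13 = 57; r = 56.8 − 57 = -0.2
x=15: ŷ = 8.9 + 3.7·15 = 64.4; r = 61.4 − 64.4 = -3
Signs: − − + + + − −
Runs: −×2, +×3, −×2 → 3

3 runs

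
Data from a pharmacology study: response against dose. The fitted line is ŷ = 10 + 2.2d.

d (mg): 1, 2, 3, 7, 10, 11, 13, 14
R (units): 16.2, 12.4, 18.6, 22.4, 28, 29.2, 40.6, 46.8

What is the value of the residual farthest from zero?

e = 6

d=1: ŷ = 10 + 2.2·1 = 12.2; e = 16.2 − 12.2 = 4
d=2: ŷ = 10 + 2.2·2 = 14.4; e = 12.4 − 14.4 = -2
d=3: ŷ = 10 + 2.2·3 = 16.6; e = 18.6 − 16.6 = 2
d=7: ŷ = 10 + 2.2·7 = 25.4; e = 22.4 − 25.4 = -3
d=10: ŷ = 10 + 2.2·10 = 32; e = 28 − 32 = -4
d=11: ŷ = 10 + 2.2·11 = 34.2; e = 29.2 − 34.2 = -5
d=13: ŷ = 10 + 2.2·13 = 38.6; e = 40.6 − 38.6 = 2
d=14: ŷ = 10 + 2.2·14 = 40.8; e = 46.8 − 40.8 = 6
Largest |e| is 6 at d = 14, residual 6.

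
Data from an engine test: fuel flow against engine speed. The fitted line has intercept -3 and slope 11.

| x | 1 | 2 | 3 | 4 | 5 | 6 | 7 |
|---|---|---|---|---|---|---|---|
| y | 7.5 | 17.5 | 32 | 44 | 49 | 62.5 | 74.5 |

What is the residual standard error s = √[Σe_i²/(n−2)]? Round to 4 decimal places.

s = 2.2361

x=1: ŷ = -3 + 11·1 = 8; e = 7.5 − 8 = -0.5
x=2: ŷ = -3 + 11·2 = 19; e = 17.5 − 19 = -1.5
x=3: ŷ = -3 + 11·3 = 30; e = 32 − 30 = 2
x=4: ŷ = -3 + 11·4 = 41; e = 44 − 41 = 3
x=5: ŷ = -3 + 11·5 = 52; e = 49 − 52 = -3
x=6: ŷ = -3 + 11·6 = 63; e = 62.5 − 63 = -0.5
x=7: ŷ = -3 + 11·7 = 74; e = 74.5 − 74 = 0.5
SSE = 0.25 + 2.25 + 4 + 9 + 9 + 0.25 + 0.25 = 25
s = √(25/5) = √5 ≈ 2.2361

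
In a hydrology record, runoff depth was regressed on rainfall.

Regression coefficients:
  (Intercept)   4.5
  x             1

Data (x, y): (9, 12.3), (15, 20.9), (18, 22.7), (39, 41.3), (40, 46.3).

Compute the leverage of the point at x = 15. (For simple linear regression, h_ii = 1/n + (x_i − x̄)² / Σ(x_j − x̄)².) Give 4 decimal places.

h = 0.3029

x̄ = (9 + 15 + 18 + 39 + 40)/5 = 24.2
Σ(x − x̄)² = 231.04 + 84.64 + 38.44 + 219.04 + 249.64 = 822.8
h = 1/5 + (-9.2)²/822.8 = 0.2 + 0.102868 = 0.3029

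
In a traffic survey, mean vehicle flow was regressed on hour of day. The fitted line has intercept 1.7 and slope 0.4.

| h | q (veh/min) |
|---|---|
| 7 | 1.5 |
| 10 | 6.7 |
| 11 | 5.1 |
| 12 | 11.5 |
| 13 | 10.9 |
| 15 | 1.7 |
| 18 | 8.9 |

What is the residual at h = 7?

e = -3

q̂ = 1.7 + 0.4·7 = 4.5
e = 1.5 − 4.5 = -3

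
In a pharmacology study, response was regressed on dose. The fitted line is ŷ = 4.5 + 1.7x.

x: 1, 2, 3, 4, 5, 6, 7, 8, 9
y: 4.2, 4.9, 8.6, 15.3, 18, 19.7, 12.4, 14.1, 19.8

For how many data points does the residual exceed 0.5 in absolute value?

8

x=1: ŷ = 4.5 + 1.7·1 = 6.2; r = 4.2 − 6.2 = -2
x=2: ŷ = 4.5 + 1.7·2 = 7.9; r = 4.9 − 7.9 = -3
x=3: ŷ = 4.5 + 1.7·3 = 9.6; r = 8.6 − 9.6 = -1
x=4: ŷ = 4.5 + 1.7·4 = 11.3; r = 15.3 − 11.3 = 4
x=5: ŷ = 4.5 + 1.7·5 = 13; r = 18 − 13 = 5
x=6: ŷ = 4.5 + 1.7·6 = 14.7; r = 19.7 − 14.7 = 5
x=7: ŷ = 4.5 + 1.7·7 = 16.4; r = 12.4 − 16.4 = -4
x=8: ŷ = 4.5 + 1.7·8 = 18.1; r = 14.1 − 18.1 = -4
x=9: ŷ = 4.5 + 1.7·9 = 19.8; r = 19.8 − 19.8 = 0
|r| > 0.5: x=1 (|r|=2), x=2 (|r|=3), x=3 (|r|=1), x=4 (|r|=4), x=5 (|r|=5), x=6 (|r|=5), x=7 (|r|=4), x=8 (|r|=4) → 8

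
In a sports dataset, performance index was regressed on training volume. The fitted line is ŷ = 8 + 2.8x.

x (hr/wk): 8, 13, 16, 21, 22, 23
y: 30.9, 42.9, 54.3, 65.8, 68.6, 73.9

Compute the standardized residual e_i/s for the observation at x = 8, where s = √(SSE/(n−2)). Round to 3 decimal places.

0.333

x=8: ŷ = 8 + 2.8·8 = 30.4; e = 30.9 − 30.4 = 0.5
x=13: ŷ = 8 + 2.8·13 = 44.4; e = 42.9 − 44.4 = -1.5
x=16: ŷ = 8 + 2.8·16 = 52.8; e = 54.3 − 52.8 = 1.5
x=21: ŷ = 8 + 2.8·21 = 66.8; e = 65.8 − 66.8 = -1
x=22: ŷ = 8 + 2.8·22 = 69.6; e = 68.6 − 69.6 = -1
x=23: ŷ = 8 + 2.8·23 = 72.4; e = 73.9 − 72.4 = 1.5
SSE = 0.25 + 2.25 + 2.25 + 1 + 1 + 2.25 = 9
s = √(9/4) = 1.5
e/s = 0.5 / 1.5 = 0.333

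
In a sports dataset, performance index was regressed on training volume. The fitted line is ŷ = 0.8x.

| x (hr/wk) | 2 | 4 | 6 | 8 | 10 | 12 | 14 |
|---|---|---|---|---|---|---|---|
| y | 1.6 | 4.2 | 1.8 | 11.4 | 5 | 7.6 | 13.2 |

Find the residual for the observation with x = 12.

r = -2

ŷ = 0.8·12 = 9.6
r = 7.6 − 9.6 = -2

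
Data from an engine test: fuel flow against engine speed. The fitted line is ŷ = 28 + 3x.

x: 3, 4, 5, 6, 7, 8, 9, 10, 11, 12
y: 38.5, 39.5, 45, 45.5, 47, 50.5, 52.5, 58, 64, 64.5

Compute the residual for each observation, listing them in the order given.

x=3: ŷ = 28 + 3·3 = 37; e = 38.5 − 37 = 1.5
x=4: ŷ = 28 + 3·4 = 40; e = 39.5 − 40 = -0.5
x=5: ŷ = 28 + 3·5 = 43; e = 45 − 43 = 2
x=6: ŷ = 28 + 3·6 = 46; e = 45.5 − 46 = -0.5
x=7: ŷ = 28 + 3·7 = 49; e = 47 − 49 = -2
x=8: ŷ = 28 + 3·8 = 52; e = 50.5 − 52 = -1.5
x=9: ŷ = 28 + 3·9 = 55; e = 52.5 − 55 = -2.5
x=10: ŷ = 28 + 3·10 = 58; e = 58 − 58 = 0
x=11: ŷ = 28 + 3·11 = 61; e = 64 − 61 = 3
x=12: ŷ = 28 + 3·12 = 64; e = 64.5 − 64 = 0.5

1.5, -0.5, 2, -0.5, -2, -1.5, -2.5, 0, 3, 0.5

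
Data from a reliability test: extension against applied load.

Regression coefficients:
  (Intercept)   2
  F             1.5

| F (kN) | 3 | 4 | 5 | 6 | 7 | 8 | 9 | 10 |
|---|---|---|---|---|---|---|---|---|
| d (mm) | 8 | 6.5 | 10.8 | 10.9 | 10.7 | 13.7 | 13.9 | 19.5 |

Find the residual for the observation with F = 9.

ŷ = 2 + 1.5·9 = 15.5
e = 13.9 − 15.5 = -1.6

e = -1.6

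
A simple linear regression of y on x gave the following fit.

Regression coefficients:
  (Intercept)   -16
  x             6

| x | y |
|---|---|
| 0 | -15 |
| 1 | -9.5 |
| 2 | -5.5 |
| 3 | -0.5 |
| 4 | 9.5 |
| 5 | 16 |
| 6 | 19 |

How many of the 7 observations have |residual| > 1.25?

x=0: ŷ = -16 + 6·0 = -16; r = -15 − (-16) = 1
x=1: ŷ = -16 + 6·1 = -10; r = -9.5 − (-10) = 0.5
x=2: ŷ = -16 + 6·2 = -4; r = -5.5 − (-4) = -1.5
x=3: ŷ = -16 + 6·3 = 2; r = -0.5 − 2 = -2.5
x=4: ŷ = -16 + 6·4 = 8; r = 9.5 − 8 = 1.5
x=5: ŷ = -16 + 6·5 = 14; r = 16 − 14 = 2
x=6: ŷ = -16 + 6·6 = 20; r = 19 − 20 = -1
|r| > 1.25: x=2 (|r|=1.5), x=3 (|r|=2.5), x=4 (|r|=1.5), x=5 (|r|=2) → 4

4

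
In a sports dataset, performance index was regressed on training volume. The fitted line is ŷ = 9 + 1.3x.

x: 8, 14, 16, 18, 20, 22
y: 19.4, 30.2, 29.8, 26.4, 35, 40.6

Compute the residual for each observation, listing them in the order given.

0, 3, 0, -6, 0, 3

x=8: ŷ = 9 + 1.3·8 = 19.4; r = 19.4 − 19.4 = 0
x=14: ŷ = 9 + 1.3·14 = 27.2; r = 30.2 − 27.2 = 3
x=16: ŷ = 9 + 1.3·16 = 29.8; r = 29.8 − 29.8 = 0
x=18: ŷ = 9 + 1.3·18 = 32.4; r = 26.4 − 32.4 = -6
x=20: ŷ = 9 + 1.3·20 = 35; r = 35 − 35 = 0
x=22: ŷ = 9 + 1.3·22 = 37.6; r = 40.6 − 37.6 = 3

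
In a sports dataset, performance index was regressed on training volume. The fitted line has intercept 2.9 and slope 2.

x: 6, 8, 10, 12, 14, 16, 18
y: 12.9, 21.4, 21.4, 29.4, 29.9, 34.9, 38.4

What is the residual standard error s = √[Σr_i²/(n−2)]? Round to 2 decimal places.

s = 2.00

x=6: ŷ = 2.9 + 2·6 = 14.9; r = 12.9 − 14.9 = -2
x=8: ŷ = 2.9 + 2·8 = 18.9; r = 21.4 − 18.9 = 2.5
x=10: ŷ = 2.9 + 2·10 = 22.9; r = 21.4 − 22.9 = -1.5
x=12: ŷ = 2.9 + 2·12 = 26.9; r = 29.4 − 26.9 = 2.5
x=14: ŷ = 2.9 + 2·14 = 30.9; r = 29.9 − 30.9 = -1
x=16: ŷ = 2.9 + 2·16 = 34.9; r = 34.9 − 34.9 = 0
x=18: ŷ = 2.9 + 2·18 = 38.9; r = 38.4 − 38.9 = -0.5
SSE = 4 + 6.25 + 2.25 + 6.25 + 1 + 0 + 0.25 = 20
s = √(20/5) = √4 ≈ 2.00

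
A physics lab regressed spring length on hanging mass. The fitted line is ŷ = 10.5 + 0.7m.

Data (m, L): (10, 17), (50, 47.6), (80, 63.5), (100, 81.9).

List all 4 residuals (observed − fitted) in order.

-0.5, 2.1, -3, 1.4

m=10: ŷ = 10.5 + 0.7·10 = 17.5; e = 17 − 17.5 = -0.5
m=50: ŷ = 10.5 + 0.7·50 = 45.5; e = 47.6 − 45.5 = 2.1
m=80: ŷ = 10.5 + 0.7·80 = 66.5; e = 63.5 − 66.5 = -3
m=100: ŷ = 10.5 + 0.7·100 = 80.5; e = 81.9 − 80.5 = 1.4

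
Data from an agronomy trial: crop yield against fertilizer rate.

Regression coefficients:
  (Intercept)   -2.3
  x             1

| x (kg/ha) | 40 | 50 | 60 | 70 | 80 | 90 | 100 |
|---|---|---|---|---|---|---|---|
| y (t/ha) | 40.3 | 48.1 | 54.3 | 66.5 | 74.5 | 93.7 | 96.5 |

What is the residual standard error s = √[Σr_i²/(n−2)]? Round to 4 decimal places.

s = 3.6770

x=40: ŷ = -2.3 + 40 = 37.7; r = 40.3 − 37.7 = 2.6
x=50: ŷ = -2.3 + 50 = 47.7; r = 48.1 − 47.7 = 0.4
x=60: ŷ = -2.3 + 60 = 57.7; r = 54.3 − 57.7 = -3.4
x=70: ŷ = -2.3 + 70 = 67.7; r = 66.5 − 67.7 = -1.2
x=80: ŷ = -2.3 + 80 = 77.7; r = 74.5 − 77.7 = -3.2
x=90: ŷ = -2.3 + 90 = 87.7; r = 93.7 − 87.7 = 6
x=100: ŷ = -2.3 + 100 = 97.7; r = 96.5 − 97.7 = -1.2
SSE = 6.76 + 0.16 + 11.56 + 1.44 + 10.24 + 36 + 1.44 = 67.6
s = √(67.6/5) = √13.52 ≈ 3.6770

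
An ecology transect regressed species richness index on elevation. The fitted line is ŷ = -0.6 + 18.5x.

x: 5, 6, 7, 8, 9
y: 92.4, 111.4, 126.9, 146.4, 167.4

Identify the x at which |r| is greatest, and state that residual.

x = 7, r = -2

x=5: ŷ = -0.6 + 18.5·5 = 91.9; r = 92.4 − 91.9 = 0.5
x=6: ŷ = -0.6 + 18.5·6 = 110.4; r = 111.4 − 110.4 = 1
x=7: ŷ = -0.6 + 18.5·7 = 128.9; r = 126.9 − 128.9 = -2
x=8: ŷ = -0.6 + 18.5·8 = 147.4; r = 146.4 − 147.4 = -1
x=9: ŷ = -0.6 + 18.5·9 = 165.9; r = 167.4 − 165.9 = 1.5
Largest |r| is 2 at x = 7, residual -2.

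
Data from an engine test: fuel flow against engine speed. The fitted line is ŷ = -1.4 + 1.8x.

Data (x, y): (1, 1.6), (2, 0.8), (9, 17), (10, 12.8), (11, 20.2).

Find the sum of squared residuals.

SSE = 25.92

x=1: ŷ = -1.4 + 1.8·1 = 0.4; e = 1.6 − 0.4 = 1.2
x=2: ŷ = -1.4 + 1.8·2 = 2.2; e = 0.8 − 2.2 = -1.4
x=9: ŷ = -1.4 + 1.8·9 = 14.8; e = 17 − 14.8 = 2.2
x=10: ŷ = -1.4 + 1.8·10 = 16.6; e = 12.8 − 16.6 = -3.8
x=11: ŷ = -1.4 + 1.8·11 = 18.4; e = 20.2 − 18.4 = 1.8
SSE = 1.44 + 1.96 + 4.84 + 14.44 + 3.24 = 25.92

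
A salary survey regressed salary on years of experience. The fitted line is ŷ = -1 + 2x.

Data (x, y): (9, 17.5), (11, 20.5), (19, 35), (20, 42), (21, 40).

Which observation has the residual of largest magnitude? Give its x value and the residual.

x=9: ŷ = -1 + 2·9 = 17; r = 17.5 − 17 = 0.5
x=11: ŷ = -1 + 2·11 = 21; r = 20.5 − 21 = -0.5
x=19: ŷ = -1 + 2·19 = 37; r = 35 − 37 = -2
x=20: ŷ = -1 + 2·20 = 39; r = 42 − 39 = 3
x=21: ŷ = -1 + 2·21 = 41; r = 40 − 41 = -1
Largest |r| is 3 at x = 20, residual 3.

x = 20, r = 3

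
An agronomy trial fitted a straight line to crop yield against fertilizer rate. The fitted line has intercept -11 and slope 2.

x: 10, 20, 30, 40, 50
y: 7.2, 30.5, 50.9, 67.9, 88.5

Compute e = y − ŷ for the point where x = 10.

e = -1.8

ŷ = -11 + 2·10 = 9
e = 7.2 − 9 = -1.8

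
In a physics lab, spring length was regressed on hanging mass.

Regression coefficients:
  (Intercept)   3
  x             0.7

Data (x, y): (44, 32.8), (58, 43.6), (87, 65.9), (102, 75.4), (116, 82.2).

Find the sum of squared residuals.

SSE = 10

x=44: ŷ = 3 + 0.7·44 = 33.8; r = 32.8 − 33.8 = -1
x=58: ŷ = 3 + 0.7·58 = 43.6; r = 43.6 − 43.6 = 0
x=87: ŷ = 3 + 0.7·87 = 63.9; r = 65.9 − 63.9 = 2
x=102: ŷ = 3 + 0.7·102 = 74.4; r = 75.4 − 74.4 = 1
x=116: ŷ = 3 + 0.7·116 = 84.2; r = 82.2 − 84.2 = -2
SSE = 1 + 0 + 4 + 1 + 4 = 10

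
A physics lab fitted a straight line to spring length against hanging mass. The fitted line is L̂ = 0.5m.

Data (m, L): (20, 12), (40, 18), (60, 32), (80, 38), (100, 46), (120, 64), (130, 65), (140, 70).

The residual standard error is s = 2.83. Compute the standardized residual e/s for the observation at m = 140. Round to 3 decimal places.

0.000

L̂ = 0.5·140 = 70
e = 70 − 70 = 0
e/s = 0 / 2.83 = 0.000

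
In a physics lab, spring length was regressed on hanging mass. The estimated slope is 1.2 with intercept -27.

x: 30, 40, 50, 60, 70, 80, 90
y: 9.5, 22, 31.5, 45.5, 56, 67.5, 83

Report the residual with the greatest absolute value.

x=30: ŷ = -27 + 1.2·30 = 9; r = 9.5 − 9 = 0.5
x=40: ŷ = -27 + 1.2·40 = 21; r = 22 − 21 = 1
x=50: ŷ = -27 + 1.2·50 = 33; r = 31.5 − 33 = -1.5
x=60: ŷ = -27 + 1.2·60 = 45; r = 45.5 − 45 = 0.5
x=70: ŷ = -27 + 1.2·70 = 57; r = 56 − 57 = -1
x=80: ŷ = -27 + 1.2·80 = 69; r = 67.5 − 69 = -1.5
x=90: ŷ = -27 + 1.2·90 = 81; r = 83 − 81 = 2
Largest |r| is 2 at x = 90, residual 2.

r = 2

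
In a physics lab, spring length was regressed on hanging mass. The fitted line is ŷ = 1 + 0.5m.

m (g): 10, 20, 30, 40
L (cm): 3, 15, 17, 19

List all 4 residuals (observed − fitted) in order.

m=10: ŷ = 1 + 0.5·10 = 6; e = 3 − 6 = -3
m=20: ŷ = 1 + 0.5·20 = 11; e = 15 − 11 = 4
m=30: ŷ = 1 + 0.5·30 = 16; e = 17 − 16 = 1
m=40: ŷ = 1 + 0.5·40 = 21; e = 19 − 21 = -2

-3, 4, 1, -2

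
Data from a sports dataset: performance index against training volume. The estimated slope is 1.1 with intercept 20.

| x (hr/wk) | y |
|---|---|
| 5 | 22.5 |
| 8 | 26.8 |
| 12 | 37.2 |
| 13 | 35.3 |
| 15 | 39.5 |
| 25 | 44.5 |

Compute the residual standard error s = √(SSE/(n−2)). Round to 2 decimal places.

x=5: ŷ = 20 + 1.1·5 = 25.5; e = 22.5 − 25.5 = -3
x=8: ŷ = 20 + 1.1·8 = 28.8; e = 26.8 − 28.8 = -2
x=12: ŷ = 20 + 1.1·12 = 33.2; e = 37.2 − 33.2 = 4
x=13: ŷ = 20 + 1.1·13 = 34.3; e = 35.3 − 34.3 = 1
x=15: ŷ = 20 + 1.1·15 = 36.5; e = 39.5 − 36.5 = 3
x=25: ŷ = 20 + 1.1·25 = 47.5; e = 44.5 − 47.5 = -3
SSE = 9 + 4 + 16 + 1 + 9 + 9 = 48
s = √(48/4) = √12 ≈ 3.46

s = 3.46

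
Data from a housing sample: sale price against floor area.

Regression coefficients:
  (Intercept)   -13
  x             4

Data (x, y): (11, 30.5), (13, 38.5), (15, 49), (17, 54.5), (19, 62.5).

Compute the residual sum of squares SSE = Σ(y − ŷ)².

x=11: ŷ = -13 + 4·11 = 31; e = 30.5 − 31 = -0.5
x=13: ŷ = -13 + 4·13 = 39; e = 38.5 − 39 = -0.5
x=15: ŷ = -13 + 4·15 = 47; e = 49 − 47 = 2
x=17: ŷ = -13 + 4·17 = 55; e = 54.5 − 55 = -0.5
x=19: ŷ = -13 + 4·19 = 63; e = 62.5 − 63 = -0.5
SSE = 0.25 + 0.25 + 4 + 0.25 + 0.25 = 5

SSE = 5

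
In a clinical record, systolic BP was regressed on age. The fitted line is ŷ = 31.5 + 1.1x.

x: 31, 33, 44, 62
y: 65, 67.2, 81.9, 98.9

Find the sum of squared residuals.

SSE = 5.36

x=31: ŷ = 31.5 + 1.1·31 = 65.6; r = 65 − 65.6 = -0.6
x=33: ŷ = 31.5 + 1.1·33 = 67.8; r = 67.2 − 67.8 = -0.6
x=44: ŷ = 31.5 + 1.1·44 = 79.9; r = 81.9 − 79.9 = 2
x=62: ŷ = 31.5 + 1.1·62 = 99.7; r = 98.9 − 99.7 = -0.8
SSE = 0.36 + 0.36 + 4 + 0.64 = 5.36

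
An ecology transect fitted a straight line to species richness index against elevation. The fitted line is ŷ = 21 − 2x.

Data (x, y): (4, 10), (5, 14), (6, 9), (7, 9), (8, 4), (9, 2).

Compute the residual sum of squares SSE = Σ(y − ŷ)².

x=4: ŷ = 21 − 2·4 = 13; r = 10 − 13 = -3
x=5: ŷ = 21 − 2·5 = 11; r = 14 − 11 = 3
x=6: ŷ = 21 − 2·6 = 9; r = 9 − 9 = 0
x=7: ŷ = 21 − 2·7 = 7; r = 9 − 7 = 2
x=8: ŷ = 21 − 2·8 = 5; r = 4 − 5 = -1
x=9: ŷ = 21 − 2·9 = 3; r = 2 − 3 = -1
SSE = 9 + 9 + 0 + 4 + 1 + 1 = 24

SSE = 24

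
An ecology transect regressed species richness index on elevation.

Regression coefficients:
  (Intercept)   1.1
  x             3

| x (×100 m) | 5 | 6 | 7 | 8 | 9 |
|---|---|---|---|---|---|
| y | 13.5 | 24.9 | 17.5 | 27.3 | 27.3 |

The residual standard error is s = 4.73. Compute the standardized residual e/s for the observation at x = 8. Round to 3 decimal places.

0.465

ŷ = 1.1 + 3·8 = 25.1
e = 27.3 − 25.1 = 2.2
e/s = 2.2 / 4.73 = 0.465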